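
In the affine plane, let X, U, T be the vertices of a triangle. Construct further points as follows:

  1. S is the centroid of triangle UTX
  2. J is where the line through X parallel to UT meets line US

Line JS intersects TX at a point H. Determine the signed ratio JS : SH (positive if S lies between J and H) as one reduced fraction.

Set X = (0, 0), U = (1, 0), T = (0, 1); any affine frame gives the same invariant.
1. S is the centroid of triangle UTX ⇒ S = (1/3, 1/3)
2. J is where the line through X parallel to UT meets line US ⇒ J = (-1, 1)
line JS meets TX at H = (0, 1/2)
S = J + t·(H−J) with t = 4/3, so JS:SH = 4/3:-1/3

JS:SH = -4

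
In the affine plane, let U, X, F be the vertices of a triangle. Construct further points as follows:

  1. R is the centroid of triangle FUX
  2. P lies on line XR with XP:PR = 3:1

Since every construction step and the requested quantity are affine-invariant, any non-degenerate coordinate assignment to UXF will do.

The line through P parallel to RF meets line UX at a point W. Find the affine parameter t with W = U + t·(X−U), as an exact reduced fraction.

Choose coordinates U = (0, 0), X = (1, 0), F = (0, 1).
1. R is the centroid of triangle FUX ⇒ R = (1/3, 1/3)
2. P lies on line XR with XP:PR = 3:1 ⇒ P = (1/2, 1/4)
through P parallel to RF: direction (-1/3, 2/3); meets UX at W = (5/8, 0)
W = U + t·(X−U) with t = 5/8

t = 5/8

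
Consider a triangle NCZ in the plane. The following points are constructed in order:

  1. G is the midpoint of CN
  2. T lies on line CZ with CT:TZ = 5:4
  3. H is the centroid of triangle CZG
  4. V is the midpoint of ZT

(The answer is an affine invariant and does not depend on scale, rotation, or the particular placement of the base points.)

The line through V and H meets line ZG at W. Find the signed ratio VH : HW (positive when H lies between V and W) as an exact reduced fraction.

Assign N = (0, 0), C = (1, 0), Z = (0, 1) — the answer is frame-independent, so this choice is without loss of generality.
1. G is the midpoint of CN ⇒ G = (1/2, 0)
2. T lies on line CZ with CT:TZ = 5:4 ⇒ T = (4/9, 5/9)
3. H is the centroid of triangle CZG ⇒ H = (1/2, 1/3)
4. V is the midpoint of ZT ⇒ V = (2/9, 7/9)
line VH meets ZG at W = (-1/3, 5/3)
H = V + t·(W−V) with t = -1/2, so VH:HW = -1/2:3/2

VH:HW = -1/3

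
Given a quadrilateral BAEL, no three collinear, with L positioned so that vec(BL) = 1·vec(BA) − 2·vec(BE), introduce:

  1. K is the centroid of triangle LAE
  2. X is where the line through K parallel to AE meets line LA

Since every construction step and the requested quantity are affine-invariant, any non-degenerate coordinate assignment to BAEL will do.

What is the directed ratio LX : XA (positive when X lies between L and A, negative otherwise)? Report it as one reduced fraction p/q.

Work in coordinates with B = (0, 0), A = (1, 0), E = (0, 1), L = (1, -2).
1. K is the centroid of triangle LAE ⇒ K = (2/3, -1/3)
2. X is where the line through K parallel to AE meets line LA ⇒ X = (1, -2/3)
X = L + t·(A−L) with t = 2/3, so LX:XA = t:(1−t) = 2/3:1/3

LX:XA = 2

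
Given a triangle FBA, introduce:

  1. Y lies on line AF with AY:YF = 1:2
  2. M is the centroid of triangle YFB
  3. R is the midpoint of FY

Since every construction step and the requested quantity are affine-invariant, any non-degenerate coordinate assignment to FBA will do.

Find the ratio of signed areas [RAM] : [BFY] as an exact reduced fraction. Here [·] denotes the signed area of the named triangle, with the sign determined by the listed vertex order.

Choose coordinates F = (0, 0), B = (1, 0), A = (0, 1).
1. Y lies on line AF with AY:YF = 1:2 ⇒ Y = (0, 2/3)
2. M is the centroid of triangle YFB ⇒ M = (1/3, 2/9)
3. R is the midpoint of FY ⇒ R = (0, 1/3)
2·[RAM] = -2/9, 2·[BFY] = -2/3
[RAM]:[BFY] = -2/9:-2/3 = 1/3

[RAM]:[BFY] = 1/3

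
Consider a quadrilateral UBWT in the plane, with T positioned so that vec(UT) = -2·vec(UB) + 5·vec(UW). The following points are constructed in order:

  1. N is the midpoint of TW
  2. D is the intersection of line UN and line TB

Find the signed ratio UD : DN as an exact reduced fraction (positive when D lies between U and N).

UD:DN = -5

Assign U = (0, 0), B = (1, 0), W = (0, 1), T = (-2, 5) — the answer is frame-independent, so this choice is without loss of generality.
1. N is the midpoint of TW ⇒ N = (-1, 3)
2. D is the intersection of line UN and line TB ⇒ D = (-5/4, 15/4)
D = U + t·(N−U) with t = 5/4, so UD:DN = t:(1−t) = 5/4:-1/4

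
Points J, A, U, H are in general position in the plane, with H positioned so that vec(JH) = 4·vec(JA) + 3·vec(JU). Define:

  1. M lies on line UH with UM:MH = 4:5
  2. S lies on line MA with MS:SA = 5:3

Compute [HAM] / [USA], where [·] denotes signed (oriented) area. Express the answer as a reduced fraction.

[HAM]:[USA] = 10/3

Work in coordinates with J = (0, 0), A = (1, 0), U = (0, 1), H = (4, 3).
1. M lies on line UH with UM:MH = 4:5 ⇒ M = (16/9, 17/9)
2. S lies on line MA with MS:SA = 5:3 ⇒ S = (31/24, 17/24)
2·[HAM] = -10/3, 2·[USA] = -1
[HAM]:[USA] = -10/3:-1 = 10/3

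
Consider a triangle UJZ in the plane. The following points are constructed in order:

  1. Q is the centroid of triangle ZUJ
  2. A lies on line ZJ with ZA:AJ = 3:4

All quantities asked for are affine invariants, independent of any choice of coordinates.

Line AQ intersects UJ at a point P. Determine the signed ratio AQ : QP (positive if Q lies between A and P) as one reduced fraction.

Choose coordinates U = (0, 0), J = (1, 0), Z = (0, 1).
1. Q is the centroid of triangle ZUJ ⇒ Q = (1/3, 1/3)
2. A lies on line ZJ with ZA:AJ = 3:4 ⇒ A = (3/7, 4/7)
line AQ meets UJ at P = (1/5, 0)
Q = A + t·(P−A) with t = 5/12, so AQ:QP = 5/12:7/12

AQ:QP = 5/7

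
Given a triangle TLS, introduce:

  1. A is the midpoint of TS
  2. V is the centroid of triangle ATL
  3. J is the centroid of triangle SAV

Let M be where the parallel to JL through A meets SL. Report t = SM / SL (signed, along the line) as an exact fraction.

t = 4/3

Set T = (0, 0), L = (1, 0), S = (0, 1); any affine frame gives the same invariant.
1. A is the midpoint of TS ⇒ A = (0, 1/2)
2. V is the centroid of triangle ATL ⇒ V = (1/3, 1/6)
3. J is the centroid of triangle SAV ⇒ J = (1/9, 5/9)
through A parallel to JL: direction (8/9, -5/9); meets SL at M = (4/3, -1/3)
M = S + t·(L−S) with t = 4/3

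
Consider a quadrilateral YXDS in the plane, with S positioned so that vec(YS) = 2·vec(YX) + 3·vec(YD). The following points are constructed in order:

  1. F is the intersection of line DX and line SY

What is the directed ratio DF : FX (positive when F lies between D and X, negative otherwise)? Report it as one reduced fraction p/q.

DF:FX = 2/3

Work in coordinates with Y = (0, 0), X = (1, 0), D = (0, 1), S = (2, 3).
1. F is the intersection of line DX and line SY ⇒ F = (2/5, 3/5)
F = D + t·(X−D) with t = 2/5, so DF:FX = t:(1−t) = 2/5:3/5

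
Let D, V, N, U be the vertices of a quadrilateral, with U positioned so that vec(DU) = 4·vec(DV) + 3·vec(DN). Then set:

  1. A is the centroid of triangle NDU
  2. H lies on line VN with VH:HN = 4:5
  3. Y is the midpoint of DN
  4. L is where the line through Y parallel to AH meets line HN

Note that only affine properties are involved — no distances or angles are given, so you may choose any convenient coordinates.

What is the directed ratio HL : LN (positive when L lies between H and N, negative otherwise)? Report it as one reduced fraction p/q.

Choose coordinates D = (0, 0), V = (1, 0), N = (0, 1), U = (4, 3).
1. A is the centroid of triangle NDU ⇒ A = (4/3, 4/3)
2. H lies on line VN with VH:HN = 4:5 ⇒ H = (5/9, 4/9)
3. Y is the midpoint of DN ⇒ Y = (0, 1/2)
4. L is where the line through Y parallel to AH meets line HN ⇒ L = (7/30, 23/30)
L = H + t·(N−H) with t = 29/50, so HL:LN = t:(1−t) = 29/50:21/50

HL:LN = 29/21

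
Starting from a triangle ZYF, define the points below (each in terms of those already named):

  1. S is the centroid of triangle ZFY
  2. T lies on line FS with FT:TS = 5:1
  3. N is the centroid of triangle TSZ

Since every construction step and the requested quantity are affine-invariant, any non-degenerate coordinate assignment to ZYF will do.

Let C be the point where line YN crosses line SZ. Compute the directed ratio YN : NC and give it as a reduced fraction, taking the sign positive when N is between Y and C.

Choose coordinates Z = (0, 0), Y = (1, 0), F = (0, 1).
1. S is the centroid of triangle ZFY ⇒ S = (1/3, 1/3)
2. T lies on line FS with FT:TS = 5:1 ⇒ T = (5/18, 4/9)
3. N is the centroid of triangle TSZ ⇒ N = (11/54, 7/27)
line YN meets SZ at C = (14/57, 14/57)
N = Y + t·(C−Y) with t = 19/18, so YN:NC = 19/18:-1/18

YN:NC = -19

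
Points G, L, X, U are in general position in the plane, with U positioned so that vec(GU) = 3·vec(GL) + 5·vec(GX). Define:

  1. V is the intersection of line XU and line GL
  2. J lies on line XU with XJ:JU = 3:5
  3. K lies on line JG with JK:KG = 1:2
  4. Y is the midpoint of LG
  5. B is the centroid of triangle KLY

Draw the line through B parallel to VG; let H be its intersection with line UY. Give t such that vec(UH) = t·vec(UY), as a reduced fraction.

Choose coordinates G = (0, 0), L = (1, 0), X = (0, 1), U = (3, 5).
1. V is the intersection of line XU and line GL ⇒ V = (-3/4, 0)
2. J lies on line XU with XJ:JU = 3:5 ⇒ J = (9/8, 5/2)
3. K lies on line JG with JK:KG = 1:2 ⇒ K = (3/4, 5/3)
4. Y is the midpoint of LG ⇒ Y = (1/2, 0)
5. B is the centroid of triangle KLY ⇒ B = (3/4, 5/9)
through B parallel to VG: direction (3/4, 0); meets UY at H = (7/9, 5/9)
H = U + t·(Y−U) with t = 8/9

t = 8/9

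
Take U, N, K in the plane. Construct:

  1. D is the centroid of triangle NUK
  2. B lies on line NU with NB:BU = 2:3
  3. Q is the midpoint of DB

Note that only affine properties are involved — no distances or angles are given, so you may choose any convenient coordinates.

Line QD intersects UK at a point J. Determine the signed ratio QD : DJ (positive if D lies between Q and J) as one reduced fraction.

QD:DJ = 2/5

Set U = (0, 0), N = (1, 0), K = (0, 1); any affine frame gives the same invariant.
1. D is the centroid of triangle NUK ⇒ D = (1/3, 1/3)
2. B lies on line NU with NB:BU = 2:3 ⇒ B = (3/5, 0)
3. Q is the midpoint of DB ⇒ Q = (7/15, 1/6)
line QD meets UK at J = (0, 3/4)
D = Q + t·(J−Q) with t = 2/7, so QD:DJ = 2/7:5/7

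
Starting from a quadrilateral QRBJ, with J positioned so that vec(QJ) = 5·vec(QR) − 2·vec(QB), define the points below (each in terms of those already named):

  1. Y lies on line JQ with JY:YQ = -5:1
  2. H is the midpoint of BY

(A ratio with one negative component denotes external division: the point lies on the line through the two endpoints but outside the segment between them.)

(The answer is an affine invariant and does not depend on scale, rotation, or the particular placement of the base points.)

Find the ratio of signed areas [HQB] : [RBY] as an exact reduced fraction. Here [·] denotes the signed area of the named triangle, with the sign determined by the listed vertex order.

Choose coordinates Q = (0, 0), R = (1, 0), B = (0, 1), J = (5, -2).
1. Y lies on line JQ with JY:YQ = -5:1 ⇒ Y = (-5/4, 1/2)
2. H is the midpoint of BY ⇒ H = (-5/8, 3/4)
2·[HQB] = 5/8, 2·[RBY] = 7/4
[HQB]:[RBY] = 5/8:7/4 = 5/14

[HQB]:[RBY] = 5/14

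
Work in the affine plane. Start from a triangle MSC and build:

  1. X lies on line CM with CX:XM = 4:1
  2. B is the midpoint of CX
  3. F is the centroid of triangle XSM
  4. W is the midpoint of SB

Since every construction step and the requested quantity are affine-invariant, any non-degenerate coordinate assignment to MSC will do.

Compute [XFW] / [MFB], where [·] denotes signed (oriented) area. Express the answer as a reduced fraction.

[XFW]:[MFB] = 1/2

Work in coordinates with M = (0, 0), S = (1, 0), C = (0, 1).
1. X lies on line CM with CX:XM = 4:1 ⇒ X = (0, 1/5)
2. B is the midpoint of CX ⇒ B = (0, 3/5)
3. F is the centroid of triangle XSM ⇒ F = (1/3, 1/15)
4. W is the midpoint of SB ⇒ W = (1/2, 3/10)
2·[XFW] = 1/10, 2·[MFB] = 1/5
[XFW]:[MFB] = 1/10:1/5 = 1/2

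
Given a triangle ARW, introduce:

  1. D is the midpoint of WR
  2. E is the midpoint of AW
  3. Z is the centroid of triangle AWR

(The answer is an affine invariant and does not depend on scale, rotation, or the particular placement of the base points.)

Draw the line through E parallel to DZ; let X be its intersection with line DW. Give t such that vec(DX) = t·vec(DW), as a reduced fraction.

Assign A = (0, 0), R = (1, 0), W = (0, 1) — the answer is frame-independent, so this choice is without loss of generality.
1. D is the midpoint of WR ⇒ D = (1/2, 1/2)
2. E is the midpoint of AW ⇒ E = (0, 1/2)
3. Z is the centroid of triangle AWR ⇒ Z = (1/3, 1/3)
through E parallel to DZ: direction (-1/6, -1/6); meets DW at X = (1/4, 3/4)
X = D + t·(W−D) with t = 1/2

t = 1/2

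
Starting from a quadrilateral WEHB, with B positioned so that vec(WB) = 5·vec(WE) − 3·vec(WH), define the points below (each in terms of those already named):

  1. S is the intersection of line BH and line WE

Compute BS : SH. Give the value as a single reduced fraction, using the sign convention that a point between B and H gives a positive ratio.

BS:SH = 3

Assign W = (0, 0), E = (1, 0), H = (0, 1), B = (5, -3) — the answer is frame-independent, so this choice is without loss of generality.
1. S is the intersection of line BH and line WE ⇒ S = (5/4, 0)
S = B + t·(H−B) with t = 3/4, so BS:SH = t:(1−t) = 3/4:1/4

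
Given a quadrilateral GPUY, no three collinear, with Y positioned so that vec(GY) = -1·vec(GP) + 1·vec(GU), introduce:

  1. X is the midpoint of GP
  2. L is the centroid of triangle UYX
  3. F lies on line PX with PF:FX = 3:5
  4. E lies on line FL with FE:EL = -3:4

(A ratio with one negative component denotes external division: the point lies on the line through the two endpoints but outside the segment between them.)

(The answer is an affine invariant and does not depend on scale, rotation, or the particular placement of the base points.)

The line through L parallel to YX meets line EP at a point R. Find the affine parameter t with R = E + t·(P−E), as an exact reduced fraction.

Work in coordinates with G = (0, 0), P = (1, 0), U = (0, 1), Y = (-1, 1).
1. X is the midpoint of GP ⇒ X = (1/2, 0)
2. L is the centroid of triangle UYX ⇒ L = (-1/6, 2/3)
3. F lies on line PX with PF:FX = 3:5 ⇒ F = (13/16, 0)
4. E lies on line FL with FE:EL = -3:4 ⇒ E = (15/4, -2)
through L parallel to YX: direction (3/2, -1); meets EP at R = (17/6, -4/3)
R = E + t·(P−E) with t = 1/3

t = 1/3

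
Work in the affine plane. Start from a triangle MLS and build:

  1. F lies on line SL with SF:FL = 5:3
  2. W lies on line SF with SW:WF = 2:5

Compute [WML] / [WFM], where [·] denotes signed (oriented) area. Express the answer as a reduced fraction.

Work in coordinates with M = (0, 0), L = (1, 0), S = (0, 1).
1. F lies on line SL with SF:FL = 5:3 ⇒ F = (5/8, 3/8)
2. W lies on line SF with SW:WF = 2:5 ⇒ W = (5/28, 23/28)
2·[WML] = 23/28, 2·[WFM] = -25/56
[WML]:[WFM] = 23/28:-25/56 = -46/25

[WML]:[WFM] = -46/25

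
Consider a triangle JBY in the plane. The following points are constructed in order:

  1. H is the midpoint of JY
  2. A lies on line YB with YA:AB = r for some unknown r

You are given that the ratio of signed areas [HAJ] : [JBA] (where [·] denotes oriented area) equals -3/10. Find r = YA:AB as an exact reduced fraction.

r = 3/5

Assign J = (0, 0), B = (1, 0), Y = (0, 1) — the answer is frame-independent, so this choice is without loss of generality.
1. H is the midpoint of JY ⇒ H = (0, 1/2)
2. With YA:AB = r, write λ = r/(r+1) so A = Y + λ·(B−Y); A is affine-linear in λ
Every point depending on A is an affine combination of A and λ-independent points, so each such coordinate is linear in λ; the λ² term in each signed area is a multiple of (B−Y)×(B−Y) = 0, so 2·[HAJ] and 2·[JBA] are each linear in λ. Evaluating at λ=0 and λ=1:
  2·[HAJ] = -1/2·λ,   2·[JBA] = −λ + 1
So [HAJ]:[JBA] = (-1/2·λ) / (−λ + 1). Setting this equal to -3/10:
  -1/2·λ = -3/10·(−λ + 1)  ⇒  λ = 3/8
Then r = λ/(1−λ) = (3/8)/(5/8) = 3/5. Check: with r = 3/5, A = (3/8, 5/8) and [HAJ]:[JBA] = -3/10 as required.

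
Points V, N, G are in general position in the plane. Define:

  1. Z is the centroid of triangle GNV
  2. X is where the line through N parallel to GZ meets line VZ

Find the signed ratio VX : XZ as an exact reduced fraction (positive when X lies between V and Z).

Work in coordinates with V = (0, 0), N = (1, 0), G = (0, 1).
1. Z is the centroid of triangle GNV ⇒ Z = (1/3, 1/3)
2. X is where the line through N parallel to GZ meets line VZ ⇒ X = (2/3, 2/3)
X = V + t·(Z−V) with t = 2, so VX:XZ = t:(1−t) = 2:-1

VX:XZ = -2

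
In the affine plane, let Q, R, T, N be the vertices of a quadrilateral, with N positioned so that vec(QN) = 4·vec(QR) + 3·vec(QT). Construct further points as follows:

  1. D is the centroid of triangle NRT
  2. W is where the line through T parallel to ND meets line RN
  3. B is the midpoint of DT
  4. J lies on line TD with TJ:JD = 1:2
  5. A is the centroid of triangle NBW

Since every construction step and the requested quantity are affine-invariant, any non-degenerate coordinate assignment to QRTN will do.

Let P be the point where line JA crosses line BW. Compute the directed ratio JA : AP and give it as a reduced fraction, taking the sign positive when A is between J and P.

JA:AP = -7/4

Set Q = (0, 0), R = (1, 0), T = (0, 1), N = (4, 3); any affine frame gives the same invariant.
1. D is the centroid of triangle NRT ⇒ D = (5/3, 4/3)
2. W is where the line through T parallel to ND meets line RN ⇒ W = (7, 6)
3. B is the midpoint of DT ⇒ B = (5/6, 7/6)
4. J lies on line TD with TJ:JD = 1:2 ⇒ J = (5/9, 10/9)
5. A is the centroid of triangle NBW ⇒ A = (71/18, 61/18)
line JA meets BW at P = (253/126, 263/126)
A = J + t·(P−J) with t = 7/3, so JA:AP = 7/3:-4/3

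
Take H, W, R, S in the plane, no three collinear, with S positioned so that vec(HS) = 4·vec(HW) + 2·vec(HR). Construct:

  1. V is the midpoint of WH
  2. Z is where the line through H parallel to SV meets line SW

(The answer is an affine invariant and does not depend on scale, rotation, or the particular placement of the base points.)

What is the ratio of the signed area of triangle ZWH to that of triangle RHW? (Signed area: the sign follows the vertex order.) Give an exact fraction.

Set H = (0, 0), W = (1, 0), R = (0, 1), S = (4, 2); any affine frame gives the same invariant.
1. V is the midpoint of WH ⇒ V = (1/2, 0)
2. Z is where the line through H parallel to SV meets line SW ⇒ Z = (7, 4)
2·[ZWH] = -4, 2·[RHW] = 1
[ZWH]:[RHW] = -4:1 = -4

[ZWH]:[RHW] = -4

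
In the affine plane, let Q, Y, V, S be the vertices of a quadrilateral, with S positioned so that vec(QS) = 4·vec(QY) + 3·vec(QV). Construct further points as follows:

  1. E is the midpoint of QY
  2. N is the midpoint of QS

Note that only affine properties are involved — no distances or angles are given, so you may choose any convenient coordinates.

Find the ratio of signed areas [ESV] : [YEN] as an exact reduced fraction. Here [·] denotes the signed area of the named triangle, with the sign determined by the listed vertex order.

[ESV]:[YEN] = -20/3

Assign Q = (0, 0), Y = (1, 0), V = (0, 1), S = (4, 3) — the answer is frame-independent, so this choice is without loss of generality.
1. E is the midpoint of QY ⇒ E = (1/2, 0)
2. N is the midpoint of QS ⇒ N = (2, 3/2)
2·[ESV] = 5, 2·[YEN] = -3/4
[ESV]:[YEN] = 5:-3/4 = -20/3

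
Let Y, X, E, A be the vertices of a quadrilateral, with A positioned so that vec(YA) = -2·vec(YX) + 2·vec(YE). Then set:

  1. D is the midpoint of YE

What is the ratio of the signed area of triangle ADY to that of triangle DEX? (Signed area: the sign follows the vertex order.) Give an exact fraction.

[ADY]:[DEX] = 2

Set Y = (0, 0), X = (1, 0), E = (0, 1), A = (-2, 2); any affine frame gives the same invariant.
1. D is the midpoint of YE ⇒ D = (0, 1/2)
2·[ADY] = -1, 2·[DEX] = -1/2
[ADY]:[DEX] = -1:-1/2 = 2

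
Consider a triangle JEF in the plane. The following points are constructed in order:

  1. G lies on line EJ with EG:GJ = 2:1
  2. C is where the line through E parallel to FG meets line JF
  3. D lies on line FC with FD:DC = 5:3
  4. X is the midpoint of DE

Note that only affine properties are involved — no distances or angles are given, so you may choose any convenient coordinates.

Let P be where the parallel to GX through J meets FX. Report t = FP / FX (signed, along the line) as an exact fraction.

t = 4/13

Choose coordinates J = (0, 0), E = (1, 0), F = (0, 1).
1. G lies on line EJ with EG:GJ = 2:1 ⇒ G = (1/3, 0)
2. C is where the line through E parallel to FG meets line JF ⇒ C = (0, 3)
3. D lies on line FC with FD:DC = 5:3 ⇒ D = (0, 9/4)
4. X is the midpoint of DE ⇒ X = (1/2, 9/8)
through J parallel to GX: direction (1/6, 9/8); meets FX at P = (2/13, 27/26)
P = F + t·(X−F) with t = 4/13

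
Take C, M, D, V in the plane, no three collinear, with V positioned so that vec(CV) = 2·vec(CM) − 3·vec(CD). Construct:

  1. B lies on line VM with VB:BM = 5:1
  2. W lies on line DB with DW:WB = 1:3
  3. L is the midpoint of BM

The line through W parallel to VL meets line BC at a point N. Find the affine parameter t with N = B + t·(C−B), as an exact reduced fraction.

Assign C = (0, 0), M = (1, 0), D = (0, 1), V = (2, -3) — the answer is frame-independent, so this choice is without loss of generality.
1. B lies on line VM with VB:BM = 5:1 ⇒ B = (7/6, -1/2)
2. W lies on line DB with DW:WB = 1:3 ⇒ W = (7/24, 5/8)
3. L is the midpoint of BM ⇒ L = (13/12, -1/4)
through W parallel to VL: direction (-11/12, 11/4); meets BC at N = (7/12, -1/4)
N = B + t·(C−B) with t = 1/2

t = 1/2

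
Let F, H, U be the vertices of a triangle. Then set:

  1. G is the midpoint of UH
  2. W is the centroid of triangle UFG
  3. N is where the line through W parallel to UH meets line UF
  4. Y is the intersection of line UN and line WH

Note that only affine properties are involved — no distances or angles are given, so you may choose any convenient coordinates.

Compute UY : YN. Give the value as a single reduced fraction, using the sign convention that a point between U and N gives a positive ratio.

Choose coordinates F = (0, 0), H = (1, 0), U = (0, 1).
1. G is the midpoint of UH ⇒ G = (1/2, 1/2)
2. W is the centroid of triangle UFG ⇒ W = (1/6, 1/2)
3. N is where the line through W parallel to UH meets line UF ⇒ N = (0, 2/3)
4. Y is the intersection of line UN and line WH ⇒ Y = (0, 3/5)
Y = U + t·(N−U) with t = 6/5, so UY:YN = t:(1−t) = 6/5:-1/5

UY:YN = -6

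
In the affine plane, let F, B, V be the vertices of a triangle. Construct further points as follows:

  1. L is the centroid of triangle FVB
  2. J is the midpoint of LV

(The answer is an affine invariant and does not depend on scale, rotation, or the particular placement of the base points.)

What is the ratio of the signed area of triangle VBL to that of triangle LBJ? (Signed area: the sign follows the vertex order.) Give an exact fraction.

Set F = (0, 0), B = (1, 0), V = (0, 1); any affine frame gives the same invariant.
1. L is the centroid of triangle FVB ⇒ L = (1/3, 1/3)
2. J is the midpoint of LV ⇒ J = (1/6, 2/3)
2·[VBL] = -1/3, 2·[LBJ] = 1/6
[VBL]:[LBJ] = -1/3:1/6 = -2

[VBL]:[LBJ] = -2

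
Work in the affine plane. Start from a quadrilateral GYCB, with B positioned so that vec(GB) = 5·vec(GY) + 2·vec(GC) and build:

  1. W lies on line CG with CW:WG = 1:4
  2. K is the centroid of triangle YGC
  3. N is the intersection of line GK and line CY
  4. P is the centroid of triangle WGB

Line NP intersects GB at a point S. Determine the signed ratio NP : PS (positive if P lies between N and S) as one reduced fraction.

Work in coordinates with G = (0, 0), Y = (1, 0), C = (0, 1), B = (5, 2).
1. W lies on line CG with CW:WG = 1:4 ⇒ W = (0, 4/5)
2. K is the centroid of triangle YGC ⇒ K = (1/3, 1/3)
3. N is the intersection of line GK and line CY ⇒ N = (1/2, 1/2)
4. P is the centroid of triangle WGB ⇒ P = (5/3, 14/15)
line NP meets GB at S = (11, 22/5)
P = N + t·(S−N) with t = 1/9, so NP:PS = 1/9:8/9

NP:PS = 1/8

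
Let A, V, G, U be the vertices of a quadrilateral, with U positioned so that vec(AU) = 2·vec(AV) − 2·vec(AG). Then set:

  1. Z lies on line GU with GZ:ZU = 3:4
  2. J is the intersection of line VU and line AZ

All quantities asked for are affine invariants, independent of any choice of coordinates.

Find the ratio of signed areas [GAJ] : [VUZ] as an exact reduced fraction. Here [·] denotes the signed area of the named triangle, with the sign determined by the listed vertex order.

[GAJ]:[VUZ] = -21/10

Set A = (0, 0), V = (1, 0), G = (0, 1), U = (2, -2); any affine frame gives the same invariant.
1. Z lies on line GU with GZ:ZU = 3:4 ⇒ Z = (6/7, -2/7)
2. J is the intersection of line VU and line AZ ⇒ J = (6/5, -2/5)
2·[GAJ] = 6/5, 2·[VUZ] = -4/7
[GAJ]:[VUZ] = 6/5:-4/7 = -21/10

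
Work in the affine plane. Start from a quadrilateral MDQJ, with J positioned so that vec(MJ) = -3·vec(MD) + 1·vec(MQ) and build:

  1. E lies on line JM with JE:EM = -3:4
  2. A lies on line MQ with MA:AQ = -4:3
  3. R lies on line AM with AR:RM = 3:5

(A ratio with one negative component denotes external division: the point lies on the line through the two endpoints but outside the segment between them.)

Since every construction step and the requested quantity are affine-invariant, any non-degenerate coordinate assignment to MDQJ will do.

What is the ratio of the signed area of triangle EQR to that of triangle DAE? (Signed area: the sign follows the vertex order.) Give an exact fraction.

Work in coordinates with M = (0, 0), D = (1, 0), Q = (0, 1), J = (-3, 1).
1. E lies on line JM with JE:EM = -3:4 ⇒ E = (-12, 4)
2. A lies on line MQ with MA:AQ = -4:3 ⇒ A = (0, 4)
3. R lies on line AM with AR:RM = 3:5 ⇒ R = (0, 5/2)
2·[EQR] = 18, 2·[DAE] = 48
[EQR]:[DAE] = 18:48 = 3/8

[EQR]:[DAE] = 3/8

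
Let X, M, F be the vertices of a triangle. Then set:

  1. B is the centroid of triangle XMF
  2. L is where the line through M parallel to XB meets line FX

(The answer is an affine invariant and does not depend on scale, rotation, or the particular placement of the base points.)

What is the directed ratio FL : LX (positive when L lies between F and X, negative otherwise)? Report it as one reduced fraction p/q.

FL:LX = -2

Choose coordinates X = (0, 0), M = (1, 0), F = (0, 1).
1. B is the centroid of triangle XMF ⇒ B = (1/3, 1/3)
2. L is where the line through M parallel to XB meets line FX ⇒ L = (0, -1)
L = F + t·(X−F) with t = 2, so FL:LX = t:(1−t) = 2:-1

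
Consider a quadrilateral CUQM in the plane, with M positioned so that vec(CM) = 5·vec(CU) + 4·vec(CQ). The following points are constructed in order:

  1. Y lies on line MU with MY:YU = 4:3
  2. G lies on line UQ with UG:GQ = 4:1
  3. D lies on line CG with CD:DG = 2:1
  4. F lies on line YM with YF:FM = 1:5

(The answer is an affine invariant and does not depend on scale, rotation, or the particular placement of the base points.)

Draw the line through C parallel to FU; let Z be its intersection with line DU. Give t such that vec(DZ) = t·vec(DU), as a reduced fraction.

Assign C = (0, 0), U = (1, 0), Q = (0, 1), M = (5, 4) — the answer is frame-independent, so this choice is without loss of generality.
1. Y lies on line MU with MY:YU = 4:3 ⇒ Y = (19/7, 12/7)
2. G lies on line UQ with UG:GQ = 4:1 ⇒ G = (1/5, 4/5)
3. D lies on line CG with CD:DG = 2:1 ⇒ D = (2/15, 8/15)
4. F lies on line YM with YF:FM = 1:5 ⇒ F = (65/21, 44/21)
through C parallel to FU: direction (-44/21, -44/21); meets DU at Z = (8/21, 8/21)
Z = D + t·(U−D) with t = 2/7

t = 2/7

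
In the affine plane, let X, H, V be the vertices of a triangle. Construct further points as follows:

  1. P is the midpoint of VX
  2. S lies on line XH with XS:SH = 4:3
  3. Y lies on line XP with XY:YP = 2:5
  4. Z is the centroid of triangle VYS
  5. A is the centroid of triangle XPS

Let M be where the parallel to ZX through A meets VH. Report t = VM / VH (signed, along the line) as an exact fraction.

Assign X = (0, 0), H = (1, 0), V = (0, 1) — the answer is frame-independent, so this choice is without loss of generality.
1. P is the midpoint of VX ⇒ P = (0, 1/2)
2. S lies on line XH with XS:SH = 4:3 ⇒ S = (4/7, 0)
3. Y lies on line XP with XY:YP = 2:5 ⇒ Y = (0, 1/7)
4. Z is the centroid of triangle VYS ⇒ Z = (4/21, 8/21)
5. A is the centroid of triangle XPS ⇒ A = (4/21, 1/6)
through A parallel to ZX: direction (-4/21, -8/21); meets VH at M = (17/42, 25/42)
M = V + t·(H−V) with t = 17/42

t = 17/42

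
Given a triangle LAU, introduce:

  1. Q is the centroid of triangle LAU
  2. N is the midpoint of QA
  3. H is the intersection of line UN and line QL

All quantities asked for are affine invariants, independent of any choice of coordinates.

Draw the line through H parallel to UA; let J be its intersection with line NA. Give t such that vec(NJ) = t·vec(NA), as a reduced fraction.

t = 1/3

Set L = (0, 0), A = (1, 0), U = (0, 1); any affine frame gives the same invariant.
1. Q is the centroid of triangle LAU ⇒ Q = (1/3, 1/3)
2. N is the midpoint of QA ⇒ N = (2/3, 1/6)
3. H is the intersection of line UN and line QL ⇒ H = (4/9, 4/9)
through H parallel to UA: direction (1, -1); meets NA at J = (7/9, 1/9)
J = N + t·(A−N) with t = 1/3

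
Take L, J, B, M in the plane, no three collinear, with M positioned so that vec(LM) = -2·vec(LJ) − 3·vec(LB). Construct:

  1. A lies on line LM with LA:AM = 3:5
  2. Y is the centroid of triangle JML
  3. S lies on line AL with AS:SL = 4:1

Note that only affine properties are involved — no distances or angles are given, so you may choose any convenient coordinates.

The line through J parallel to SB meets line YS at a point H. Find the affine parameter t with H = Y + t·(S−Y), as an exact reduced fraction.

t = 178/13

Assign L = (0, 0), J = (1, 0), B = (0, 1), M = (-2, -3) — the answer is frame-independent, so this choice is without loss of generality.
1. A lies on line LM with LA:AM = 3:5 ⇒ A = (-3/4, -9/8)
2. Y is the centroid of triangle JML ⇒ Y = (-1/3, -1)
3. S lies on line AL with AS:SL = 4:1 ⇒ S = (-3/20, -9/40)
through J parallel to SB: direction (3/20, 49/40); meets YS at H = (283/130, 2499/260)
H = Y + t·(S−Y) with t = 178/13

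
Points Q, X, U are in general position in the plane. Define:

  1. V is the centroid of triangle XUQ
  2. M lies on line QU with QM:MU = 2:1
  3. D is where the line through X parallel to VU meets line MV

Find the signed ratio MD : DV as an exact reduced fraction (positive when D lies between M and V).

Choose coordinates Q = (0, 0), X = (1, 0), U = (0, 1).
1. V is the centroid of triangle XUQ ⇒ V = (1/3, 1/3)
2. M lies on line QU with QM:MU = 2:1 ⇒ M = (0, 2/3)
3. D is where the line through X parallel to VU meets line MV ⇒ D = (4/3, -2/3)
D = M + t·(V−M) with t = 4, so MD:DV = t:(1−t) = 4:-3

MD:DV = -4/3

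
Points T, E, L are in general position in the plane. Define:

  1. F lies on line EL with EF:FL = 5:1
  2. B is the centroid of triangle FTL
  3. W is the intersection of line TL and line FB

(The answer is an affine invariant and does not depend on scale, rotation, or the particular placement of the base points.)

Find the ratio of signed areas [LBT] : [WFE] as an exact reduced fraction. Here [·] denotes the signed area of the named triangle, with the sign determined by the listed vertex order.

[LBT]:[WFE] = 2/15

Assign T = (0, 0), E = (1, 0), L = (0, 1) — the answer is frame-independent, so this choice is without loss of generality.
1. F lies on line EL with EF:FL = 5:1 ⇒ F = (1/6, 5/6)
2. B is the centroid of triangle FTL ⇒ B = (1/18, 11/18)
3. W is the intersection of line TL and line FB ⇒ W = (0, 1/2)
2·[LBT] = -1/18, 2·[WFE] = -5/12
[LBT]:[WFE] = -1/18:-5/12 = 2/15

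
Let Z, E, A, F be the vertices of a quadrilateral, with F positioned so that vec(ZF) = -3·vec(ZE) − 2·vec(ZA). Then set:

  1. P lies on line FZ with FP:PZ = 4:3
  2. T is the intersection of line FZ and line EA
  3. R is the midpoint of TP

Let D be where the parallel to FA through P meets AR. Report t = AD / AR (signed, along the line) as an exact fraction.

t = 20/31

Set Z = (0, 0), E = (1, 0), A = (0, 1), F = (-3, -2); any affine frame gives the same invariant.
1. P lies on line FZ with FP:PZ = 4:3 ⇒ P = (-9/7, -6/7)
2. T is the intersection of line FZ and line EA ⇒ T = (3/5, 2/5)
3. R is the midpoint of TP ⇒ R = (-12/35, -8/35)
through P parallel to FA: direction (3, 3); meets AR at D = (-48/217, 45/217)
D = A + t·(R−A) with t = 20/31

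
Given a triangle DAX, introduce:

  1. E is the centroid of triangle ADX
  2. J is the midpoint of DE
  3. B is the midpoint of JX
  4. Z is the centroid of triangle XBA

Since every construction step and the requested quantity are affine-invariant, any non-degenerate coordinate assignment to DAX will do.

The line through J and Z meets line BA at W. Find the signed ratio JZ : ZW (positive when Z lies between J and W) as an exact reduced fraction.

JZ:ZW = -4

Assign D = (0, 0), A = (1, 0), X = (0, 1) — the answer is frame-independent, so this choice is without loss of generality.
1. E is the centroid of triangle ADX ⇒ E = (1/3, 1/3)
2. J is the midpoint of DE ⇒ J = (1/6, 1/6)
3. B is the midpoint of JX ⇒ B = (1/12, 7/12)
4. Z is the centroid of triangle XBA ⇒ Z = (13/36, 19/36)
line JZ meets BA at W = (5/16, 7/16)
Z = J + t·(W−J) with t = 4/3, so JZ:ZW = 4/3:-1/3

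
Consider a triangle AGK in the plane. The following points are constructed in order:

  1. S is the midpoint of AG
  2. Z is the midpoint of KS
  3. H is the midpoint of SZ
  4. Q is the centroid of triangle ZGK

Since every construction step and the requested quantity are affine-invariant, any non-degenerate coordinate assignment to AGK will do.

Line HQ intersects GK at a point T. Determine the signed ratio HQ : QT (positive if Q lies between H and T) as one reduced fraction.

Set A = (0, 0), G = (1, 0), K = (0, 1); any affine frame gives the same invariant.
1. S is the midpoint of AG ⇒ S = (1/2, 0)
2. Z is the midpoint of KS ⇒ Z = (1/4, 1/2)
3. H is the midpoint of SZ ⇒ H = (3/8, 1/4)
4. Q is the centroid of triangle ZGK ⇒ Q = (5/12, 1/2)
line HQ meets GK at T = (3/7, 4/7)
Q = H + t·(T−H) with t = 7/9, so HQ:QT = 7/9:2/9

HQ:QT = 7/2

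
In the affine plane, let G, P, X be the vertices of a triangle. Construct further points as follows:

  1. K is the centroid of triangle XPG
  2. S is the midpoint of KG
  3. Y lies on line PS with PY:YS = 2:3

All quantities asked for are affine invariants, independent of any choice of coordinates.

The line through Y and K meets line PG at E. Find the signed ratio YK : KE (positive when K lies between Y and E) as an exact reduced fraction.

YK:KE = -4/5

Set G = (0, 0), P = (1, 0), X = (0, 1); any affine frame gives the same invariant.
1. K is the centroid of triangle XPG ⇒ K = (1/3, 1/3)
2. S is the midpoint of KG ⇒ S = (1/6, 1/6)
3. Y lies on line PS with PY:YS = 2:3 ⇒ Y = (2/3, 1/15)
line YK meets PG at E = (3/4, 0)
K = Y + t·(E−Y) with t = -4, so YK:KE = -4:5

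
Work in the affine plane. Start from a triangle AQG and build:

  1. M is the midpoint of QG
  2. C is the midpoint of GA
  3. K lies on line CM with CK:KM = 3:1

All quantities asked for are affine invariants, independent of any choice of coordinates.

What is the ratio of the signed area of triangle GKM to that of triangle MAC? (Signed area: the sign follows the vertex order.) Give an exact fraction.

[GKM]:[MAC] = -1/4

Work in coordinates with A = (0, 0), Q = (1, 0), G = (0, 1).
1. M is the midpoint of QG ⇒ M = (1/2, 1/2)
2. C is the midpoint of GA ⇒ C = (0, 1/2)
3. K lies on line CM with CK:KM = 3:1 ⇒ K = (3/8, 1/2)
2·[GKM] = 1/16, 2·[MAC] = -1/4
[GKM]:[MAC] = 1/16:-1/4 = -1/4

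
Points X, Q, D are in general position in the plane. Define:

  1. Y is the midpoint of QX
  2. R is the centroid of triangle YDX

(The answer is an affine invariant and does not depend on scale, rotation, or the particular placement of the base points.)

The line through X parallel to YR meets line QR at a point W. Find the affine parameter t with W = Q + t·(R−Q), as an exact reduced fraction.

t = 2

Set X = (0, 0), Q = (1, 0), D = (0, 1); any affine frame gives the same invariant.
1. Y is the midpoint of QX ⇒ Y = (1/2, 0)
2. R is the centroid of triangle YDX ⇒ R = (1/6, 1/3)
through X parallel to YR: direction (-1/3, 1/3); meets QR at W = (-2/3, 2/3)
W = Q + t·(R−Q) with t = 2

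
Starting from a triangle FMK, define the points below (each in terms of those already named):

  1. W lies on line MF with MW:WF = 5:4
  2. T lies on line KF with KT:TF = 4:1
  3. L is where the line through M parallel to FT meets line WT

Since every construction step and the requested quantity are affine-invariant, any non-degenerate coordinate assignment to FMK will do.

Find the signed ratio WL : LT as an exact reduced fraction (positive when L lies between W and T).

WL:LT = -5/9

Work in coordinates with F = (0, 0), M = (1, 0), K = (0, 1).
1. W lies on line MF with MW:WF = 5:4 ⇒ W = (4/9, 0)
2. T lies on line KF with KT:TF = 4:1 ⇒ T = (0, 1/5)
3. L is where the line through M parallel to FT meets line WT ⇒ L = (1, -1/4)
L = W + t·(T−W) with t = -5/4, so WL:LT = t:(1−t) = -5/4:9/4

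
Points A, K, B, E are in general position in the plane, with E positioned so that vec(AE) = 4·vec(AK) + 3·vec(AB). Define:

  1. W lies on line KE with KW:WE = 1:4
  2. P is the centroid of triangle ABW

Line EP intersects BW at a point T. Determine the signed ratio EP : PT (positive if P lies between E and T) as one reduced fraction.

EP:PT = -10

Choose coordinates A = (0, 0), K = (1, 0), B = (0, 1), E = (4, 3).
1. W lies on line KE with KW:WE = 1:4 ⇒ W = (8/5, 3/5)
2. P is the centroid of triangle ABW ⇒ P = (8/15, 8/15)
line EP meets BW at T = (22/25, 39/50)
P = E + t·(T−E) with t = 10/9, so EP:PT = 10/9:-1/9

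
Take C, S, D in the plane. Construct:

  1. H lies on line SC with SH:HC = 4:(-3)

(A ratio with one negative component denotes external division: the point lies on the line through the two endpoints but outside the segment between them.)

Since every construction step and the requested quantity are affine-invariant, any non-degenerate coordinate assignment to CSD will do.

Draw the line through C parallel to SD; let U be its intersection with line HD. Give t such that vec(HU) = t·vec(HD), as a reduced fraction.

Work in coordinates with C = (0, 0), S = (1, 0), D = (0, 1).
1. H lies on line SC with SH:HC = 4:(-3) ⇒ H = (-3, 0)
through C parallel to SD: direction (-1, 1); meets HD at U = (-3/4, 3/4)
U = H + t·(D−H) with t = 3/4

t = 3/4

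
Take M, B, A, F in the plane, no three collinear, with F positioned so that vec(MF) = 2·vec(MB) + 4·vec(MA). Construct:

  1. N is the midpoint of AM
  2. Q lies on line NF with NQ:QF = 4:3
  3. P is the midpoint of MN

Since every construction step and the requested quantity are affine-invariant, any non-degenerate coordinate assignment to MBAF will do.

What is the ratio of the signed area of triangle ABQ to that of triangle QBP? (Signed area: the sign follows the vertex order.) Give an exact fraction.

[ABQ]:[QBP] = -74/71

Set M = (0, 0), B = (1, 0), A = (0, 1), F = (2, 4); any affine frame gives the same invariant.
1. N is the midpoint of AM ⇒ N = (0, 1/2)
2. Q lies on line NF with NQ:QF = 4:3 ⇒ Q = (8/7, 5/2)
3. P is the midpoint of MN ⇒ P = (0, 1/4)
2·[ABQ] = 37/14, 2·[QBP] = -71/28
[ABQ]:[QBP] = 37/14:-71/28 = -74/71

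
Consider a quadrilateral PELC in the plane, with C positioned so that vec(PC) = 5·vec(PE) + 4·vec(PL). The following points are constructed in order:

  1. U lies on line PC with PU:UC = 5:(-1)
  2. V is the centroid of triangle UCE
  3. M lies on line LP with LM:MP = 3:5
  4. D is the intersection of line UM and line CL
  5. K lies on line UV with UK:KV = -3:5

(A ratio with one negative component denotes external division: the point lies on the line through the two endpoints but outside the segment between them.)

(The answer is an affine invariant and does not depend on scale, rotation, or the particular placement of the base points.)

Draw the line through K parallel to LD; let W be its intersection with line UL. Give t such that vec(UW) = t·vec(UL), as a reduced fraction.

t = -21/5

Set P = (0, 0), E = (1, 0), L = (0, 1), C = (5, 4); any affine frame gives the same invariant.
1. U lies on line PC with PU:UC = 5:(-1) ⇒ U = (25/4, 5)
2. V is the centroid of triangle UCE ⇒ V = (49/12, 3)
3. M lies on line LP with LM:MP = 3:5 ⇒ M = (0, 5/8)
4. D is the intersection of line UM and line CL ⇒ D = (15/4, 13/4)
5. K lies on line UV with UK:KV = -3:5 ⇒ K = (19/2, 8)
through K parallel to LD: direction (15/4, 9/4); meets UL at W = (65/2, 109/5)
W = U + t·(L−U) with t = -21/5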